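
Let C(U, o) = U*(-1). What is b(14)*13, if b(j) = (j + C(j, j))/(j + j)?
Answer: 0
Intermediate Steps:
C(U, o) = -U
b(j) = 0 (b(j) = (j - j)/(j + j) = 0/((2*j)) = 0*(1/(2*j)) = 0)
b(14)*13 = 0*13 = 0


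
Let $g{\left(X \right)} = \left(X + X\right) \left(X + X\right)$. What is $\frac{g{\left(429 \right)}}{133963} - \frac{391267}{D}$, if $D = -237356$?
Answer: $\frac{227148243505}{31796921828} \approx 7.1437$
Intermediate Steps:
$g{\left(X \right)} = 4 X^{2}$ ($g{\left(X \right)} = 2 X 2 X = 4 X^{2}$)
$\frac{g{\left(429 \right)}}{133963} - \frac{391267}{D} = \frac{4 \cdot 429^{2}}{133963} - \frac{391267}{-237356} = 4 \cdot 184041 \cdot \frac{1}{133963} - - \frac{391267}{237356} = 736164 \cdot \frac{1}{133963} + \frac{391267}{237356} = \frac{736164}{133963} + \frac{391267}{237356} = \frac{227148243505}{31796921828}$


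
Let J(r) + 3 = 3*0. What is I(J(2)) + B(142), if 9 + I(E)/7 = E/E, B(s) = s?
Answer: 86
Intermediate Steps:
J(r) = -3 (J(r) = -3 + 3*0 = -3 + 0 = -3)
I(E) = -56 (I(E) = -63 + 7*(E/E) = -63 + 7*1 = -63 + 7 = -56)
I(J(2)) + B(142) = -56 + 142 = 86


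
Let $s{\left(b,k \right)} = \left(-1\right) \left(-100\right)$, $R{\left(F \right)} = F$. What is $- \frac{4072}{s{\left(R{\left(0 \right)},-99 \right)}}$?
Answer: $- \frac{1018}{25} \approx -40.72$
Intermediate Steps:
$s{\left(b,k \right)} = 100$
$- \frac{4072}{s{\left(R{\left(0 \right)},-99 \right)}} = - \frac{4072}{100} = \left(-4072\right) \frac{1}{100} = - \frac{1018}{25}$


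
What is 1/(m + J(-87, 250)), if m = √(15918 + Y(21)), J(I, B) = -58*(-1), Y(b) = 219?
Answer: -58/12773 + 3*√1793/12773 ≈ 0.0054045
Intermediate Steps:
J(I, B) = 58
m = 3*√1793 (m = √(15918 + 219) = √16137 = 3*√1793 ≈ 127.03)
1/(m + J(-87, 250)) = 1/(3*√1793 + 58) = 1/(58 + 3*√1793)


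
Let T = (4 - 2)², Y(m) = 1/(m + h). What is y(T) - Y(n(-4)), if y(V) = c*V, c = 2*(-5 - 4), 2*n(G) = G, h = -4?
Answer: -431/6 ≈ -71.833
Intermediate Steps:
n(G) = G/2
Y(m) = 1/(-4 + m) (Y(m) = 1/(m - 4) = 1/(-4 + m))
c = -18 (c = 2*(-9) = -18)
T = 4 (T = 2² = 4)
y(V) = -18*V
y(T) - Y(n(-4)) = -18*4 - 1/(-4 + (½)*(-4)) = -72 - 1/(-4 - 2) = -72 - 1/(-6) = -72 - 1*(-⅙) = -72 + ⅙ = -431/6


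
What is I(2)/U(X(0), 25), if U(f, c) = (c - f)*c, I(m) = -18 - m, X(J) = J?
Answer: -4/125 ≈ -0.032000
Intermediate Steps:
U(f, c) = c*(c - f)
I(2)/U(X(0), 25) = (-18 - 1*2)/((25*(25 - 1*0))) = (-18 - 2)/((25*(25 + 0))) = -20/(25*25) = -20/625 = -20*1/625 = -4/125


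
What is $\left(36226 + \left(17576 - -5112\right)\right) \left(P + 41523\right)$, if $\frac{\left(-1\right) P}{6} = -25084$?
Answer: $11313078678$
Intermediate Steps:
$P = 150504$ ($P = \left(-6\right) \left(-25084\right) = 150504$)
$\left(36226 + \left(17576 - -5112\right)\right) \left(P + 41523\right) = \left(36226 + \left(17576 - -5112\right)\right) \left(150504 + 41523\right) = \left(36226 + \left(17576 + 5112\right)\right) 192027 = \left(36226 + 22688\right) 192027 = 58914 \cdot 192027 = 11313078678$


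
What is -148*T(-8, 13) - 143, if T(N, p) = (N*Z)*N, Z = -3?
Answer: 28273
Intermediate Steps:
T(N, p) = -3*N² (T(N, p) = (N*(-3))*N = (-3*N)*N = -3*N²)
-148*T(-8, 13) - 143 = -(-444)*(-8)² - 143 = -(-444)*64 - 143 = -148*(-192) - 143 = 28416 - 143 = 28273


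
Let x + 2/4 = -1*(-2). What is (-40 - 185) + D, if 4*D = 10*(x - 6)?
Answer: -945/4 ≈ -236.25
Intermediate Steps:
x = 3/2 (x = -½ - 1*(-2) = -½ + 2 = 3/2 ≈ 1.5000)
D = -45/4 (D = (10*(3/2 - 6))/4 = (10*(-9/2))/4 = (¼)*(-45) = -45/4 ≈ -11.250)
(-40 - 185) + D = (-40 - 185) - 45/4 = -225 - 45/4 = -945/4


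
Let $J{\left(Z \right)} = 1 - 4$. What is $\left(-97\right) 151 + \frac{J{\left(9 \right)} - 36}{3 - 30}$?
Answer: $- \frac{131810}{9} \approx -14646.0$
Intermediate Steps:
$J{\left(Z \right)} = -3$ ($J{\left(Z \right)} = 1 - 4 = -3$)
$\left(-97\right) 151 + \frac{J{\left(9 \right)} - 36}{3 - 30} = \left(-97\right) 151 + \frac{-3 - 36}{3 - 30} = -14647 - \frac{39}{-27} = -14647 - - \frac{13}{9} = -14647 + \frac{13}{9} = - \frac{131810}{9}$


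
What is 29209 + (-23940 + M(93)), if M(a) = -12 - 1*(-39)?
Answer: 5296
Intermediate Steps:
M(a) = 27 (M(a) = -12 + 39 = 27)
29209 + (-23940 + M(93)) = 29209 + (-23940 + 27) = 29209 - 23913 = 5296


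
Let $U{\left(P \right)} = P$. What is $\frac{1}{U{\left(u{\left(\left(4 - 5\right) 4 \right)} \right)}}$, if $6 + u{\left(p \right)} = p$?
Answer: $- \frac{1}{10} \approx -0.1$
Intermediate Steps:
$u{\left(p \right)} = -6 + p$
$\frac{1}{U{\left(u{\left(\left(4 - 5\right) 4 \right)} \right)}} = \frac{1}{-6 + \left(4 - 5\right) 4} = \frac{1}{-6 - 4} = \frac{1}{-10} = - \frac{1}{10}$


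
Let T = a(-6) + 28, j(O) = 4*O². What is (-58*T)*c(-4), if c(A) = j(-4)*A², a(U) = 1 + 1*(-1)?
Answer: -1662976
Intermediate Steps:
a(U) = 0 (a(U) = 1 - 1 = 0)
T = 28 (T = 0 + 28 = 28)
c(A) = 64*A² (c(A) = (4*(-4)²)*A² = (4*16)*A² = 64*A²)
(-58*T)*c(-4) = (-58*28)*(64*(-4)²) = -103936*16 = -1624*1024 = -1662976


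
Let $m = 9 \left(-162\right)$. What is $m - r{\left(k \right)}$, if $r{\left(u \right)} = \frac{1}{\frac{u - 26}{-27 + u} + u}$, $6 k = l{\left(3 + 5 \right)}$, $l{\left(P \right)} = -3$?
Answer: $- \frac{74468}{51} \approx -1460.2$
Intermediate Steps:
$k = - \frac{1}{2}$ ($k = \frac{1}{6} \left(-3\right) = - \frac{1}{2} \approx -0.5$)
$r{\left(u \right)} = \frac{1}{u + \frac{-26 + u}{-27 + u}}$ ($r{\left(u \right)} = \frac{1}{\frac{-26 + u}{-27 + u} + u} = \frac{1}{u + \frac{-26 + u}{-27 + u}}$)
$m = -1458$
$m - r{\left(k \right)} = -1458 - \frac{27 - - \frac{1}{2}}{26 - \left(- \frac{1}{2}\right)^{2} + 26 \left(- \frac{1}{2}\right)} = -1458 - \frac{27 + \frac{1}{2}}{26 - \frac{1}{4} - 13} = -1458 - \frac{1}{26 - \frac{1}{4} - 13} \cdot \frac{55}{2} = -1458 - \frac{1}{\frac{51}{4}} \cdot \frac{55}{2} = -1458 - \frac{4}{51} \cdot \frac{55}{2} = -1458 - \frac{110}{51} = - \frac{74468}{51}$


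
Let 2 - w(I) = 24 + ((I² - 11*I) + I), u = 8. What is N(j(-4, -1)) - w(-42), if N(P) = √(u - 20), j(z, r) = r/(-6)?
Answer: 2206 + 2*I*√3 ≈ 2206.0 + 3.4641*I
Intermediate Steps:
j(z, r) = -r/6 (j(z, r) = r*(-⅙) = -r/6)
N(P) = 2*I*√3 (N(P) = √(8 - 20) = √(-12) = 2*I*√3)
w(I) = -22 - I² + 10*I (w(I) = 2 - (24 + ((I² - 11*I) + I)) = 2 - (24 + (I² - 10*I)) = 2 - (24 + I² - 10*I) = 2 + (-24 - I² + 10*I) = -22 - I² + 10*I)
N(j(-4, -1)) - w(-42) = 2*I*√3 - (-22 - 1*(-42)² + 10*(-42)) = 2*I*√3 - (-22 - 1*1764 - 420) = 2*I*√3 - (-22 - 1764 - 420) = 2*I*√3 - 1*(-2206) = 2*I*√3 + 2206 = 2206 + 2*I*√3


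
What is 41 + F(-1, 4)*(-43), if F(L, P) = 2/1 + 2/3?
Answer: -221/3 ≈ -73.667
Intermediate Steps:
F(L, P) = 8/3 (F(L, P) = 2*1 + 2*(⅓) = 2 + ⅔ = 8/3)
41 + F(-1, 4)*(-43) = 41 + (8/3)*(-43) = 41 - 344/3 = -221/3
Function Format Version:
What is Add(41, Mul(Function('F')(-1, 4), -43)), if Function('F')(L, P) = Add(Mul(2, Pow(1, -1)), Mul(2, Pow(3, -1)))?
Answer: Rational(-221, 3) ≈ -73.667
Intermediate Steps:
Function('F')(L, P) = Rational(8, 3) (Function('F')(L, P) = Add(Mul(2, 1), Mul(2, Rational(1, 3))) = Add(2, Rational(2, 3)) = Rational(8, 3))
Add(41, Mul(Function('F')(-1, 4), -43)) = Add(41, Mul(Rational(8, 3), -43)) = Add(41, Rational(-344, 3)) = Rational(-221, 3)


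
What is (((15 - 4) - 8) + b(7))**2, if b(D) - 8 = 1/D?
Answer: 6084/49 ≈ 124.16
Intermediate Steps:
b(D) = 8 + 1/D
(((15 - 4) - 8) + b(7))**2 = (((15 - 4) - 8) + (8 + 1/7))**2 = ((11 - 8) + (8 + 1/7))**2 = (3 + 57/7)**2 = (78/7)**2 = 6084/49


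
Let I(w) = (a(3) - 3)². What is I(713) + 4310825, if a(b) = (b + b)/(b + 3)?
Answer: 4310829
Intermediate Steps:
a(b) = 2*b/(3 + b) (a(b) = (2*b)/(3 + b) = 2*b/(3 + b))
I(w) = 4 (I(w) = (2*3/(3 + 3) - 3)² = (2*3/6 - 3)² = (2*3*(⅙) - 3)² = (1 - 3)² = (-2)² = 4)
I(713) + 4310825 = 4 + 4310825 = 4310829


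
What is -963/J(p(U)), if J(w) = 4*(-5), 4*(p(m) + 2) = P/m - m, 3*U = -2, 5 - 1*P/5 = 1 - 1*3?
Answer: 963/20 ≈ 48.150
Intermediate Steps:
P = 35 (P = 25 - 5*(1 - 1*3) = 25 - 5*(1 - 3) = 25 - 5*(-2) = 25 + 10 = 35)
U = -⅔ (U = (⅓)*(-2) = -⅔ ≈ -0.66667)
p(m) = -2 - m/4 + 35/(4*m) (p(m) = -2 + (35/m - m)/4 = -2 + (-m + 35/m)/4 = -2 + (-m/4 + 35/(4*m)) = -2 - m/4 + 35/(4*m))
J(w) = -20
-963/J(p(U)) = -963/(-20) = -963*(-1/20) = 963/20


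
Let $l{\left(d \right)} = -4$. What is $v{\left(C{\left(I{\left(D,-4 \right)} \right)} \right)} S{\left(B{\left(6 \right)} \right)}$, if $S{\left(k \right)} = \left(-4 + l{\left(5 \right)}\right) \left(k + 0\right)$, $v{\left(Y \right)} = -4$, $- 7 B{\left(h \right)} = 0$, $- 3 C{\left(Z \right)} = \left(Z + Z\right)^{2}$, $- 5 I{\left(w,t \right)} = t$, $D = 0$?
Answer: $0$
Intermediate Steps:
$I{\left(w,t \right)} = - \frac{t}{5}$
$C{\left(Z \right)} = - \frac{4 Z^{2}}{3}$ ($C{\left(Z \right)} = - \frac{\left(Z + Z\right)^{2}}{3} = - \frac{\left(2 Z\right)^{2}}{3} = - \frac{4 Z^{2}}{3}$)
$B{\left(h \right)} = 0$ ($B{\left(h \right)} = \left(- \frac{1}{7}\right) 0 = 0$)
$S{\left(k \right)} = - 8 k$ ($S{\left(k \right)} = \left(-4 - 4\right) \left(k + 0\right) = - 8 k$)
$v{\left(C{\left(I{\left(D,-4 \right)} \right)} \right)} S{\left(B{\left(6 \right)} \right)} = - 4 \left(\left(-8\right) 0\right) = \left(-4\right) 0 = 0$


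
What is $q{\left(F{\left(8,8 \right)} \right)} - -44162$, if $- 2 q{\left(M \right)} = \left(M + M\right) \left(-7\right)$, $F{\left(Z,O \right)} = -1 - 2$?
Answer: $44141$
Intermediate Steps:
$F{\left(Z,O \right)} = -3$ ($F{\left(Z,O \right)} = -1 - 2 = -3$)
$q{\left(M \right)} = 7 M$ ($q{\left(M \right)} = - \frac{\left(M + M\right) \left(-7\right)}{2} = - \frac{2 M \left(-7\right)}{2} = - \frac{\left(-14\right) M}{2} = 7 M$)
$q{\left(F{\left(8,8 \right)} \right)} - -44162 = 7 \left(-3\right) - -44162 = -21 + 44162 = 44141$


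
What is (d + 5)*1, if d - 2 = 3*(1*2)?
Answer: 13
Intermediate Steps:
d = 8 (d = 2 + 3*(1*2) = 2 + 3*2 = 2 + 6 = 8)
(d + 5)*1 = (8 + 5)*1 = 13*1 = 13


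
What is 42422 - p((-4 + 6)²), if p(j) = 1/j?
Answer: 169687/4 ≈ 42422.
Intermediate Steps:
42422 - p((-4 + 6)²) = 42422 - 1/((-4 + 6)²) = 42422 - 1/(2²) = 42422 - 1/4 = 42422 - 1*¼ = 42422 - ¼ = 169687/4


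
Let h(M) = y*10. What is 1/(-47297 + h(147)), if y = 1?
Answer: -1/47287 ≈ -2.1147e-5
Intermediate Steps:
h(M) = 10 (h(M) = 1*10 = 10)
1/(-47297 + h(147)) = 1/(-47297 + 10) = 1/(-47287) = -1/47287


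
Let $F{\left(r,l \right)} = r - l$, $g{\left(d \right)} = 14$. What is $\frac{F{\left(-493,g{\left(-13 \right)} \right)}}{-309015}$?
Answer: $\frac{169}{103005} \approx 0.0016407$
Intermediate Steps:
$\frac{F{\left(-493,g{\left(-13 \right)} \right)}}{-309015} = \frac{-493 - 14}{-309015} = \left(-493 - 14\right) \left(- \frac{1}{309015}\right) = \left(-507\right) \left(- \frac{1}{309015}\right) = \frac{169}{103005}$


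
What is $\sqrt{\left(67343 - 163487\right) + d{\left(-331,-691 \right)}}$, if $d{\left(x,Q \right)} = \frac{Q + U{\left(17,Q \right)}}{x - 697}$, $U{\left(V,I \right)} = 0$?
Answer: $\frac{11 i \sqrt{209922997}}{514} \approx 310.07 i$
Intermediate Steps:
$d{\left(x,Q \right)} = \frac{Q}{-697 + x}$ ($d{\left(x,Q \right)} = \frac{Q + 0}{x - 697} = \frac{Q}{-697 + x}$)
$\sqrt{\left(67343 - 163487\right) + d{\left(-331,-691 \right)}} = \sqrt{\left(67343 - 163487\right) - \frac{691}{-697 - 331}} = \sqrt{\left(67343 - 163487\right) - \frac{691}{-1028}} = \sqrt{-96144 - - \frac{691}{1028}} = \sqrt{-96144 + \frac{691}{1028}} = \sqrt{- \frac{98835341}{1028}} = \frac{11 i \sqrt{209922997}}{514}$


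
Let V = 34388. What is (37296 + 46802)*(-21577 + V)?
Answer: 1077379478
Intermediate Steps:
(37296 + 46802)*(-21577 + V) = (37296 + 46802)*(-21577 + 34388) = 84098*12811 = 1077379478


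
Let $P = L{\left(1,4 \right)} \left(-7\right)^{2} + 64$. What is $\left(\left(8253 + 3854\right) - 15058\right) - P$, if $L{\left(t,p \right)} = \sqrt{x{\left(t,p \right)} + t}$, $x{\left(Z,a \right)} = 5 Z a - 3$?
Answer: $-3015 - 147 \sqrt{2} \approx -3222.9$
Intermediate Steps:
$x{\left(Z,a \right)} = -3 + 5 Z a$ ($x{\left(Z,a \right)} = 5 Z a - 3 = -3 + 5 Z a$)
$L{\left(t,p \right)} = \sqrt{-3 + t + 5 p t}$ ($L{\left(t,p \right)} = \sqrt{\left(-3 + 5 t p\right) + t} = \sqrt{\left(-3 + 5 p t\right) + t} = \sqrt{-3 + t + 5 p t}$)
$P = 64 + 147 \sqrt{2}$ ($P = \sqrt{-3 + 1 + 5 \cdot 4 \cdot 1} \left(-7\right)^{2} + 64 = \sqrt{-3 + 1 + 20} \cdot 49 + 64 = \sqrt{18} \cdot 49 + 64 = 3 \sqrt{2} \cdot 49 + 64 = 147 \sqrt{2} + 64 = 64 + 147 \sqrt{2} \approx 271.89$)
$\left(\left(8253 + 3854\right) - 15058\right) - P = \left(\left(8253 + 3854\right) - 15058\right) - \left(64 + 147 \sqrt{2}\right) = \left(12107 - 15058\right) - \left(64 + 147 \sqrt{2}\right) = -2951 - \left(64 + 147 \sqrt{2}\right) = -3015 - 147 \sqrt{2}$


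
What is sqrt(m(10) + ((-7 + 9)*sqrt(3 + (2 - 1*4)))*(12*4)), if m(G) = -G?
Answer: sqrt(86) ≈ 9.2736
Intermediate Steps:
sqrt(m(10) + ((-7 + 9)*sqrt(3 + (2 - 1*4)))*(12*4)) = sqrt(-1*10 + ((-7 + 9)*sqrt(3 + (2 - 1*4)))*(12*4)) = sqrt(-10 + (2*sqrt(3 + (2 - 4)))*48) = sqrt(-10 + (2*sqrt(3 - 2))*48) = sqrt(-10 + (2*sqrt(1))*48) = sqrt(-10 + (2*1)*48) = sqrt(-10 + 2*48) = sqrt(-10 + 96) = sqrt(86)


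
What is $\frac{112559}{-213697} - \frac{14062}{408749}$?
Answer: $- \frac{405069305}{721887893} \approx -0.56112$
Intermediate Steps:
$\frac{112559}{-213697} - \frac{14062}{408749} = 112559 \left(- \frac{1}{213697}\right) - \frac{14062}{408749} = - \frac{112559}{213697} - \frac{14062}{408749} = - \frac{405069305}{721887893}$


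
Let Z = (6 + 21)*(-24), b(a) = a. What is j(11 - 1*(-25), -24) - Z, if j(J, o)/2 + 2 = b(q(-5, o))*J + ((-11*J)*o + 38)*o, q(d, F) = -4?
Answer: -457660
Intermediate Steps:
Z = -648 (Z = 27*(-24) = -648)
j(J, o) = -4 - 8*J + 2*o*(38 - 11*J*o) (j(J, o) = -4 + 2*(-4*J + ((-11*J)*o + 38)*o) = -4 + 2*(-4*J + (-11*J*o + 38)*o) = -4 + 2*(-4*J + (38 - 11*J*o)*o) = -4 + 2*(-4*J + o*(38 - 11*J*o)) = -4 + (-8*J + 2*o*(38 - 11*J*o)) = -4 - 8*J + 2*o*(38 - 11*J*o))
j(11 - 1*(-25), -24) - Z = (-4 - 8*(11 - 1*(-25)) + 76*(-24) - 22*(11 - 1*(-25))*(-24)**2) - 1*(-648) = (-4 - 8*(11 + 25) - 1824 - 22*(11 + 25)*576) + 648 = (-4 - 8*36 - 1824 - 22*36*576) + 648 = (-4 - 288 - 1824 - 456192) + 648 = -458308 + 648 = -457660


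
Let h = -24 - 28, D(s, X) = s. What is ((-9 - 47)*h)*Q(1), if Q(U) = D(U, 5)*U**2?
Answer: 2912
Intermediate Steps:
h = -52
Q(U) = U**3 (Q(U) = U*U**2 = U**3)
((-9 - 47)*h)*Q(1) = ((-9 - 47)*(-52))*1**3 = -56*(-52)*1 = 2912*1 = 2912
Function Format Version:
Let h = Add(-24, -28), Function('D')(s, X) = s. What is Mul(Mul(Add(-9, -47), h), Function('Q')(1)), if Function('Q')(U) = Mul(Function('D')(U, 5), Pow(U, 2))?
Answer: 2912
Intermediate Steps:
h = -52
Function('Q')(U) = Pow(U, 3) (Function('Q')(U) = Mul(U, Pow(U, 2)) = Pow(U, 3))
Mul(Mul(Add(-9, -47), h), Function('Q')(1)) = Mul(Mul(Add(-9, -47), -52), Pow(1, 3)) = Mul(Mul(-56, -52), 1) = Mul(2912, 1) = 2912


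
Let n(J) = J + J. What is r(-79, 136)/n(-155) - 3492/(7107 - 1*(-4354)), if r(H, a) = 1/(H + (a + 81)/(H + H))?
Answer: -6872555321/22559202045 ≈ -0.30465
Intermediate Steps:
n(J) = 2*J
r(H, a) = 1/(H + (81 + a)/(2*H)) (r(H, a) = 1/(H + (81 + a)/((2*H))) = 1/(H + (81 + a)*(1/(2*H))) = 1/(H + (81 + a)/(2*H)))
r(-79, 136)/n(-155) - 3492/(7107 - 1*(-4354)) = (2*(-79)/(81 + 136 + 2*(-79)²))/((2*(-155))) - 3492/(7107 - 1*(-4354)) = (2*(-79)/(81 + 136 + 2*6241))/(-310) - 3492/(7107 + 4354) = (2*(-79)/(81 + 136 + 12482))*(-1/310) - 3492/11461 = (2*(-79)/12699)*(-1/310) - 3492*1/11461 = (2*(-79)*(1/12699))*(-1/310) - 3492/11461 = -158/12699*(-1/310) - 3492/11461 = 79/1968345 - 3492/11461 = -6872555321/22559202045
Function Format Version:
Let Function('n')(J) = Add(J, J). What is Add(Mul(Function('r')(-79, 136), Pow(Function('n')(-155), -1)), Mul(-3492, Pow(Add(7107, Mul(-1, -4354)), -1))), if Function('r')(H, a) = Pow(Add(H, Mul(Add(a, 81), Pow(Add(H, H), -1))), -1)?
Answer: Rational(-6872555321, 22559202045) ≈ -0.30465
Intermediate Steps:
Function('n')(J) = Mul(2, J)
Function('r')(H, a) = Pow(Add(H, Mul(Rational(1, 2), Pow(H, -1), Add(81, a))), -1) (Function('r')(H, a) = Pow(Add(H, Mul(Add(81, a), Pow(Mul(2, H), -1))), -1) = Pow(Add(H, Mul(Add(81, a), Mul(Rational(1, 2), Pow(H, -1)))), -1) = Pow(Add(H, Mul(Rational(1, 2), Pow(H, -1), Add(81, a))), -1))
Add(Mul(Function('r')(-79, 136), Pow(Function('n')(-155), -1)), Mul(-3492, Pow(Add(7107, Mul(-1, -4354)), -1))) = Add(Mul(Mul(2, -79, Pow(Add(81, 136, Mul(2, Pow(-79, 2))), -1)), Pow(Mul(2, -155), -1)), Mul(-3492, Pow(Add(7107, Mul(-1, -4354)), -1))) = Add(Mul(Mul(2, -79, Pow(Add(81, 136, Mul(2, 6241)), -1)), Pow(-310, -1)), Mul(-3492, Pow(Add(7107, 4354), -1))) = Add(Mul(Mul(2, -79, Pow(Add(81, 136, 12482), -1)), Rational(-1, 310)), Mul(-3492, Pow(11461, -1))) = Add(Mul(Mul(2, -79, Pow(12699, -1)), Rational(-1, 310)), Mul(-3492, Rational(1, 11461))) = Add(Mul(Mul(2, -79, Rational(1, 12699)), Rational(-1, 310)), Rational(-3492, 11461)) = Add(Mul(Rational(-158, 12699), Rational(-1, 310)), Rational(-3492, 11461)) = Add(Rational(79, 1968345), Rational(-3492, 11461)) = Rational(-6872555321, 22559202045)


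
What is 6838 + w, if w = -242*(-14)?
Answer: 10226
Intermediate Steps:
w = 3388
6838 + w = 6838 + 3388 = 10226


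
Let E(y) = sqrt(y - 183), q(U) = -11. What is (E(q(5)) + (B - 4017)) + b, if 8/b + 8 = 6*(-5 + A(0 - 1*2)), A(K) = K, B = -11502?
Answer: -387979/25 + I*sqrt(194) ≈ -15519.0 + 13.928*I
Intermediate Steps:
E(y) = sqrt(-183 + y)
b = -4/25 (b = 8/(-8 + 6*(-5 + (0 - 1*2))) = 8/(-8 + 6*(-5 + (0 - 2))) = 8/(-8 + 6*(-5 - 2)) = 8/(-8 + 6*(-7)) = 8/(-8 - 42) = 8/(-50) = 8*(-1/50) = -4/25 ≈ -0.16000)
(E(q(5)) + (B - 4017)) + b = (sqrt(-183 - 11) + (-11502 - 4017)) - 4/25 = (sqrt(-194) - 15519) - 4/25 = (I*sqrt(194) - 15519) - 4/25 = (-15519 + I*sqrt(194)) - 4/25 = -387979/25 + I*sqrt(194)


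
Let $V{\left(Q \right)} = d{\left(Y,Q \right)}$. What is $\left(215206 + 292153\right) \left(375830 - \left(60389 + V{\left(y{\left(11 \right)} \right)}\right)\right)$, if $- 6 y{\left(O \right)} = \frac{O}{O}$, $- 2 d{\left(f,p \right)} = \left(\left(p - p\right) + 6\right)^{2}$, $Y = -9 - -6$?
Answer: $160050962781$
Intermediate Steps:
$Y = -3$ ($Y = -9 + 6 = -3$)
$d{\left(f,p \right)} = -18$ ($d{\left(f,p \right)} = - \frac{\left(\left(p - p\right) + 6\right)^{2}}{2} = - \frac{\left(0 + 6\right)^{2}}{2} = - \frac{6^{2}}{2} = \left(- \frac{1}{2}\right) 36 = -18$)
$y{\left(O \right)} = - \frac{1}{6}$ ($y{\left(O \right)} = - \frac{O \frac{1}{O}}{6} = \left(- \frac{1}{6}\right) 1 = - \frac{1}{6}$)
$V{\left(Q \right)} = -18$
$\left(215206 + 292153\right) \left(375830 - \left(60389 + V{\left(y{\left(11 \right)} \right)}\right)\right) = \left(215206 + 292153\right) \left(375830 - 60371\right) = 507359 \left(375830 + \left(\left(-94398 + 34009\right) + 18\right)\right) = 507359 \left(375830 + \left(-60389 + 18\right)\right) = 507359 \left(375830 - 60371\right) = 507359 \cdot 315459 = 160050962781$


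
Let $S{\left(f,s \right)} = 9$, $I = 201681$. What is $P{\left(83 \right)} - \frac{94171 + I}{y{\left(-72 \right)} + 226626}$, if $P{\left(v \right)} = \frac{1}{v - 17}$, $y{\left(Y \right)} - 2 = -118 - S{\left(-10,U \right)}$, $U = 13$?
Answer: $- \frac{1754521}{1359006} \approx -1.291$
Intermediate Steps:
$y{\left(Y \right)} = -125$ ($y{\left(Y \right)} = 2 - 127 = -125$)
$P{\left(v \right)} = \frac{1}{-17 + v}$
$P{\left(83 \right)} - \frac{94171 + I}{y{\left(-72 \right)} + 226626} = \frac{1}{-17 + 83} - \frac{94171 + 201681}{-125 + 226626} = \frac{1}{66} - \frac{295852}{226501} = - \frac{1754521}{1359006}$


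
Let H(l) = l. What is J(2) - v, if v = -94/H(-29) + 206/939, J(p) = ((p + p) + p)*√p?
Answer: -94240/27231 + 6*√2 ≈ 5.0245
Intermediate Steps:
J(p) = 3*p^(3/2) (J(p) = (2*p + p)*√p = (3*p)*√p = 3*p^(3/2))
v = 94240/27231 (v = -94/(-29) + 206/939 = -94*(-1/29) + 206*(1/939) = 94/29 + 206/939 = 94240/27231 ≈ 3.4608)
J(2) - v = 3*2^(3/2) - 1*94240/27231 = 3*(2*√2) - 94240/27231 = 6*√2 - 94240/27231 = -94240/27231 + 6*√2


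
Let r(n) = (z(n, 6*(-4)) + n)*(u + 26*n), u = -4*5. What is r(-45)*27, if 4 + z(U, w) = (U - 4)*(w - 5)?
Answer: -44082360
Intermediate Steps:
u = -20
z(U, w) = -4 + (-5 + w)*(-4 + U) (z(U, w) = -4 + (U - 4)*(w - 5) = -4 + (-4 + U)*(-5 + w) = -4 + (-5 + w)*(-4 + U))
r(n) = (-20 + 26*n)*(112 - 28*n) (r(n) = ((16 - 5*n - 24*(-4) + n*(6*(-4))) + n)*(-20 + 26*n) = ((16 - 5*n - 4*(-24) + n*(-24)) + n)*(-20 + 26*n) = ((16 - 5*n + 96 - 24*n) + n)*(-20 + 26*n) = ((112 - 29*n) + n)*(-20 + 26*n) = (112 - 28*n)*(-20 + 26*n) = (-20 + 26*n)*(112 - 28*n))
r(-45)*27 = (-2240 - 728*(-45)² + 3472*(-45))*27 = (-2240 - 728*2025 - 156240)*27 = (-2240 - 1474200 - 156240)*27 = -1632680*27 = -44082360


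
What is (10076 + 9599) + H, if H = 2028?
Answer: 21703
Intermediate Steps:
(10076 + 9599) + H = (10076 + 9599) + 2028 = 19675 + 2028 = 21703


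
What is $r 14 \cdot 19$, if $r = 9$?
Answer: $2394$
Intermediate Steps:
$r 14 \cdot 19 = 9 \cdot 14 \cdot 19 = 126 \cdot 19 = 2394$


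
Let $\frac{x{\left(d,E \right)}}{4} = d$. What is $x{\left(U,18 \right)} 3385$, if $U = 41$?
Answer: $555140$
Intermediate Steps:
$x{\left(d,E \right)} = 4 d$
$x{\left(U,18 \right)} 3385 = 4 \cdot 41 \cdot 3385 = 164 \cdot 3385 = 555140$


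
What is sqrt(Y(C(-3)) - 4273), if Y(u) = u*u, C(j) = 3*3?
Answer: 4*I*sqrt(262) ≈ 64.746*I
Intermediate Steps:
C(j) = 9
Y(u) = u**2
sqrt(Y(C(-3)) - 4273) = sqrt(9**2 - 4273) = sqrt(81 - 4273) = sqrt(-4192) = 4*I*sqrt(262)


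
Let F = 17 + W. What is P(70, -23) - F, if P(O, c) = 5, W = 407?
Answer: -419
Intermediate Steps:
F = 424 (F = 17 + 407 = 424)
P(70, -23) - F = 5 - 1*424 = 5 - 424 = -419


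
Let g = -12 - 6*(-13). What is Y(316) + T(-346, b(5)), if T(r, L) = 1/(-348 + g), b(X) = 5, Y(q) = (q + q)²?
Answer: 112637567/282 ≈ 3.9942e+5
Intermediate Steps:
g = 66 (g = -12 + 78 = 66)
Y(q) = 4*q² (Y(q) = (2*q)² = 4*q²)
T(r, L) = -1/282 (T(r, L) = 1/(-348 + 66) = 1/(-282) = -1/282)
Y(316) + T(-346, b(5)) = 4*316² - 1/282 = 4*99856 - 1/282 = 399424 - 1/282 = 112637567/282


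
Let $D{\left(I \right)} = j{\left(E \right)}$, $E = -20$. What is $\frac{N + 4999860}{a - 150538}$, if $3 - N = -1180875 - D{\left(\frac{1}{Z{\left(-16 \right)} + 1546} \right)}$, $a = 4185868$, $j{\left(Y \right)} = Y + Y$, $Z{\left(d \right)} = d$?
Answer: $\frac{3090349}{2017665} \approx 1.5316$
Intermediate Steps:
$j{\left(Y \right)} = 2 Y$
$D{\left(I \right)} = -40$ ($D{\left(I \right)} = 2 \left(-20\right) = -40$)
$N = 1180838$ ($N = 3 - \left(-1180875 - -40\right) = 3 - \left(-1180875 + 40\right) = 3 - -1180835 = 3 + 1180835 = 1180838$)
$\frac{N + 4999860}{a - 150538} = \frac{1180838 + 4999860}{4185868 - 150538} = \frac{6180698}{4035330} = 6180698 \cdot \frac{1}{4035330} = \frac{3090349}{2017665}$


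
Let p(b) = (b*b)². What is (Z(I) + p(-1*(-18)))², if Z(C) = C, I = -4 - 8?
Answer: 11017441296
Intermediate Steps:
p(b) = b⁴ (p(b) = (b²)² = b⁴)
I = -12
(Z(I) + p(-1*(-18)))² = (-12 + (-1*(-18))⁴)² = (-12 + 18⁴)² = (-12 + 104976)² = 104964² = 11017441296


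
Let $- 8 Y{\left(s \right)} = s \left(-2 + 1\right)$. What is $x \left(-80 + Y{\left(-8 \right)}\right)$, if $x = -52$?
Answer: $4212$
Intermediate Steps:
$Y{\left(s \right)} = \frac{s}{8}$ ($Y{\left(s \right)} = - \frac{s \left(-2 + 1\right)}{8} = - \frac{s \left(-1\right)}{8} = - \frac{\left(-1\right) s}{8} = \frac{s}{8}$)
$x \left(-80 + Y{\left(-8 \right)}\right) = - 52 \left(-80 + \frac{1}{8} \left(-8\right)\right) = - 52 \left(-80 - 1\right) = \left(-52\right) \left(-81\right) = 4212$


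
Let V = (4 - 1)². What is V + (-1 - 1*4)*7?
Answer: -26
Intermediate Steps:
V = 9 (V = 3² = 9)
V + (-1 - 1*4)*7 = 9 + (-1 - 1*4)*7 = 9 + (-1 - 4)*7 = 9 - 5*7 = 9 - 35 = -26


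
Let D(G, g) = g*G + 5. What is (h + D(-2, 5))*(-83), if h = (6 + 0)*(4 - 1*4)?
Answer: 415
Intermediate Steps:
D(G, g) = 5 + G*g (D(G, g) = G*g + 5 = 5 + G*g)
h = 0 (h = 6*(4 - 4) = 6*0 = 0)
(h + D(-2, 5))*(-83) = (0 + (5 - 2*5))*(-83) = (0 + (5 - 10))*(-83) = (0 - 5)*(-83) = -5*(-83) = 415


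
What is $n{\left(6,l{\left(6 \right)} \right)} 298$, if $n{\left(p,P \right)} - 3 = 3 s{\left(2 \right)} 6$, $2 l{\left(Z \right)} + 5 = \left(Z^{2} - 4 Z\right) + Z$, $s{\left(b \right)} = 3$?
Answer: $16986$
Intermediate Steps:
$l{\left(Z \right)} = - \frac{5}{2} + \frac{Z^{2}}{2} - \frac{3 Z}{2}$ ($l{\left(Z \right)} = - \frac{5}{2} + \frac{\left(Z^{2} - 4 Z\right) + Z}{2} = - \frac{5}{2} + \frac{Z^{2} - 3 Z}{2} = - \frac{5}{2} + \left(\frac{Z^{2}}{2} - \frac{3 Z}{2}\right) = - \frac{5}{2} + \frac{Z^{2}}{2} - \frac{3 Z}{2}$)
$n{\left(p,P \right)} = 57$ ($n{\left(p,P \right)} = 3 + 3 \cdot 3 \cdot 6 = 3 + 9 \cdot 6 = 3 + 54 = 57$)
$n{\left(6,l{\left(6 \right)} \right)} 298 = 57 \cdot 298 = 16986$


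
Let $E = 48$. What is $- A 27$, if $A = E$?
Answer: $-1296$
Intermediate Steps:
$A = 48$
$- A 27 = - 48 \cdot 27 = \left(-1\right) 1296 = -1296$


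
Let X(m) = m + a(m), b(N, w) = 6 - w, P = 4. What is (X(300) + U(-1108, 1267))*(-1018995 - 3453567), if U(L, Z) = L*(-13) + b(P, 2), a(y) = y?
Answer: -67124210496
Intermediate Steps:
X(m) = 2*m (X(m) = m + m = 2*m)
U(L, Z) = 4 - 13*L (U(L, Z) = L*(-13) + (6 - 1*2) = -13*L + (6 - 2) = -13*L + 4 = 4 - 13*L)
(X(300) + U(-1108, 1267))*(-1018995 - 3453567) = (2*300 + (4 - 13*(-1108)))*(-1018995 - 3453567) = (600 + (4 + 14404))*(-4472562) = (600 + 14408)*(-4472562) = 15008*(-4472562) = -67124210496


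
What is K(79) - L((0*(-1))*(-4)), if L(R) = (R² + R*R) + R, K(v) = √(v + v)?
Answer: √158 ≈ 12.570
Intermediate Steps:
K(v) = √2*√v (K(v) = √(2*v) = √2*√v)
L(R) = R + 2*R² (L(R) = (R² + R²) + R = 2*R² + R = R + 2*R²)
K(79) - L((0*(-1))*(-4)) = √2*√79 - (0*(-1))*(-4)*(1 + 2*((0*(-1))*(-4))) = √158 - 0*(-4)*(1 + 2*(0*(-4))) = √158 - 0*(1 + 2*0) = √158 - 0*(1 + 0) = √158 - 0 = √158 - 1*0 = √158 + 0 = √158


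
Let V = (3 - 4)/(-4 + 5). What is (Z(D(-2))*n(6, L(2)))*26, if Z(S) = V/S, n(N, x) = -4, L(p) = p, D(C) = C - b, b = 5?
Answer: -104/7 ≈ -14.857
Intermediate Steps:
D(C) = -5 + C (D(C) = C - 1*5 = C - 5 = -5 + C)
V = -1 (V = -1/1 = -1*1 = -1)
Z(S) = -1/S
(Z(D(-2))*n(6, L(2)))*26 = (-1/(-5 - 2)*(-4))*26 = (-1/(-7)*(-4))*26 = (-1*(-⅐)*(-4))*26 = ((⅐)*(-4))*26 = -4/7*26 = -104/7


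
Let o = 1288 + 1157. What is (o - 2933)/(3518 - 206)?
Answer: -61/414 ≈ -0.14734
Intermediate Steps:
o = 2445
(o - 2933)/(3518 - 206) = (2445 - 2933)/(3518 - 206) = -488/3312 = -488*1/3312 = -61/414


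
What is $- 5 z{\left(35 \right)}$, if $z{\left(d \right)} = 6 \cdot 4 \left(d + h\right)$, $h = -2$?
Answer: $-3960$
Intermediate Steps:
$z{\left(d \right)} = -48 + 24 d$ ($z{\left(d \right)} = 6 \cdot 4 \left(d - 2\right) = 24 \left(-2 + d\right) = -48 + 24 d$)
$- 5 z{\left(35 \right)} = - 5 \left(-48 + 24 \cdot 35\right) = - 5 \left(-48 + 840\right) = \left(-5\right) 792 = -3960$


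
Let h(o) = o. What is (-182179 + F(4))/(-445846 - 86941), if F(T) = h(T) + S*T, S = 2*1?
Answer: 182167/532787 ≈ 0.34191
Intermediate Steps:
S = 2
F(T) = 3*T (F(T) = T + 2*T = 3*T)
(-182179 + F(4))/(-445846 - 86941) = (-182179 + 3*4)/(-445846 - 86941) = (-182179 + 12)/(-532787) = -182167*(-1/532787) = 182167/532787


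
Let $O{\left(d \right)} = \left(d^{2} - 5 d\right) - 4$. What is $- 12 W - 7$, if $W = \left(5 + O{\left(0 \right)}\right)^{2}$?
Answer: $-19$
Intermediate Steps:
$O{\left(d \right)} = -4 + d^{2} - 5 d$
$W = 1$ ($W = \left(5 - \left(4 - 0^{2}\right)\right)^{2} = \left(5 + \left(-4 + 0 + 0\right)\right)^{2} = \left(5 - 4\right)^{2} = 1^{2} = 1$)
$- 12 W - 7 = \left(-12\right) 1 - 7 = -12 + \left(-7 + 0\right) = -12 - 7 = -19$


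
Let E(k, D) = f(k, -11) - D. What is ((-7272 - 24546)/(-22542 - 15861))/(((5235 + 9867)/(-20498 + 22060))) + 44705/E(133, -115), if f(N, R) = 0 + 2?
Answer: 480241126213/1256584563 ≈ 382.18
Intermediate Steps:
f(N, R) = 2
E(k, D) = 2 - D
((-7272 - 24546)/(-22542 - 15861))/(((5235 + 9867)/(-20498 + 22060))) + 44705/E(133, -115) = ((-7272 - 24546)/(-22542 - 15861))/(((5235 + 9867)/(-20498 + 22060))) + 44705/(2 - 1*(-115)) = (-31818/(-38403))/((15102/1562)) + 44705/(2 + 115) = (-31818*(-1/38403))/((15102*(1/1562))) + 44705/117 = 10606/(12801*(7551/781)) + 44705*(1/117) = (10606/12801)*(781/7551) + 44705/117 = 8283286/96660351 + 44705/117 = 480241126213/1256584563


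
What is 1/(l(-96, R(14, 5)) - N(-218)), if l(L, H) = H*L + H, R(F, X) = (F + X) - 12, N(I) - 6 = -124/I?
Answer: -109/73201 ≈ -0.0014891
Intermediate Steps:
N(I) = 6 - 124/I
R(F, X) = -12 + F + X
l(L, H) = H + H*L
1/(l(-96, R(14, 5)) - N(-218)) = 1/((-12 + 14 + 5)*(1 - 96) - (6 - 124/(-218))) = 1/(7*(-95) - (6 - 124*(-1/218))) = 1/(-665 - (6 + 62/109)) = 1/(-665 - 1*716/109) = 1/(-665 - 716/109) = 1/(-73201/109) = -109/73201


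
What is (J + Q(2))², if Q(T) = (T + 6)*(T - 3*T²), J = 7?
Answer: 5329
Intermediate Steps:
Q(T) = (6 + T)*(T - 3*T²)
(J + Q(2))² = (7 + 2*(6 - 17*2 - 3*2²))² = (7 + 2*(6 - 34 - 3*4))² = (7 + 2*(6 - 34 - 12))² = (7 + 2*(-40))² = (7 - 80)² = (-73)² = 5329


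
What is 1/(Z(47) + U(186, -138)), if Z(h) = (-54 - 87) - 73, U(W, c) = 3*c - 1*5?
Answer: -1/633 ≈ -0.0015798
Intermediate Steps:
U(W, c) = -5 + 3*c (U(W, c) = 3*c - 5 = -5 + 3*c)
Z(h) = -214 (Z(h) = -141 - 73 = -214)
1/(Z(47) + U(186, -138)) = 1/(-214 + (-5 + 3*(-138))) = 1/(-214 + (-5 - 414)) = 1/(-214 - 419) = 1/(-633) = -1/633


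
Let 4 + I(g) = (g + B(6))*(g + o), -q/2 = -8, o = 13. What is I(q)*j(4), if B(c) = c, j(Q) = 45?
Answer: 28530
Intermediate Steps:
q = 16 (q = -2*(-8) = 16)
I(g) = -4 + (6 + g)*(13 + g) (I(g) = -4 + (g + 6)*(g + 13) = -4 + (6 + g)*(13 + g))
I(q)*j(4) = (74 + 16**2 + 19*16)*45 = (74 + 256 + 304)*45 = 634*45 = 28530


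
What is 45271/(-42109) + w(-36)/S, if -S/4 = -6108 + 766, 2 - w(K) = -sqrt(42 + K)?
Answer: -28449015/26464268 + sqrt(6)/21368 ≈ -1.0749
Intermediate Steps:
w(K) = 2 + sqrt(42 + K) (w(K) = 2 - (-1)*sqrt(42 + K) = 2 + sqrt(42 + K))
S = 21368 (S = -4*(-6108 + 766) = -4*(-5342) = 21368)
45271/(-42109) + w(-36)/S = 45271/(-42109) + (2 + sqrt(42 - 36))/21368 = 45271*(-1/42109) + (2 + sqrt(6))*(1/21368) = -2663/2477 + (1/10684 + sqrt(6)/21368) = -28449015/26464268 + sqrt(6)/21368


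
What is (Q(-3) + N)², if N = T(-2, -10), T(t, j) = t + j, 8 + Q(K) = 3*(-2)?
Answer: 676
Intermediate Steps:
Q(K) = -14 (Q(K) = -8 + 3*(-2) = -8 - 6 = -14)
T(t, j) = j + t
N = -12 (N = -10 - 2 = -12)
(Q(-3) + N)² = (-14 - 12)² = (-26)² = 676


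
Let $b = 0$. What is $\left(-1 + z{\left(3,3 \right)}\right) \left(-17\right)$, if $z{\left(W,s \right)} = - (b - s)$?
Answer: $-34$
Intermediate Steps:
$z{\left(W,s \right)} = s$ ($z{\left(W,s \right)} = - (0 - s) = - \left(-1\right) s = s$)
$\left(-1 + z{\left(3,3 \right)}\right) \left(-17\right) = \left(-1 + 3\right) \left(-17\right) = 2 \left(-17\right) = -34$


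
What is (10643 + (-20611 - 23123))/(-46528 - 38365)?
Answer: 33091/84893 ≈ 0.38980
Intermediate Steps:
(10643 + (-20611 - 23123))/(-46528 - 38365) = (10643 - 43734)/(-84893) = -33091*(-1/84893) = 33091/84893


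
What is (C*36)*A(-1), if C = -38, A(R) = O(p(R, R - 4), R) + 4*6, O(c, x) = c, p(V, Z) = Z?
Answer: -25992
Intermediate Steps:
A(R) = 20 + R (A(R) = (R - 4) + 4*6 = (-4 + R) + 24 = 20 + R)
(C*36)*A(-1) = (-38*36)*(20 - 1) = -1368*19 = -25992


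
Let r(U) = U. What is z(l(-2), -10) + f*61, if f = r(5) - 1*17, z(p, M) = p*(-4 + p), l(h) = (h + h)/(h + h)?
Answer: -735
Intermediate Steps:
l(h) = 1 (l(h) = (2*h)/((2*h)) = (2*h)*(1/(2*h)) = 1)
f = -12 (f = 5 - 1*17 = 5 - 17 = -12)
z(l(-2), -10) + f*61 = 1*(-4 + 1) - 12*61 = 1*(-3) - 732 = -3 - 732 = -735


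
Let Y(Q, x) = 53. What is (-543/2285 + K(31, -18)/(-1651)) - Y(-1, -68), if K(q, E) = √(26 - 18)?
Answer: -121648/2285 - 2*√2/1651 ≈ -53.239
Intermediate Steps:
K(q, E) = 2*√2 (K(q, E) = √8 = 2*√2)
(-543/2285 + K(31, -18)/(-1651)) - Y(-1, -68) = (-543/2285 + (2*√2)/(-1651)) - 1*53 = (-543*1/2285 + (2*√2)*(-1/1651)) - 53 = (-543/2285 - 2*√2/1651) - 53 = -121648/2285 - 2*√2/1651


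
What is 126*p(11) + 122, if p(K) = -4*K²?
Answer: -60862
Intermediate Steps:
126*p(11) + 122 = 126*(-4*11²) + 122 = 126*(-4*121) + 122 = 126*(-484) + 122 = -60984 + 122 = -60862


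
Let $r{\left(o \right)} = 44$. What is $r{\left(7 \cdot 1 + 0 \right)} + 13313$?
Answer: $13357$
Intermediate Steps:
$r{\left(7 \cdot 1 + 0 \right)} + 13313 = 44 + 13313 = 13357$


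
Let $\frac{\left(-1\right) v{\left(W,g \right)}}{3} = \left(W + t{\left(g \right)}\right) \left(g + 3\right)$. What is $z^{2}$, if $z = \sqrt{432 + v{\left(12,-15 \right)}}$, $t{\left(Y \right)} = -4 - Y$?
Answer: $1260$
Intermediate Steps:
$v{\left(W,g \right)} = - 3 \left(3 + g\right) \left(-4 + W - g\right)$ ($v{\left(W,g \right)} = - 3 \left(W - \left(4 + g\right)\right) \left(g + 3\right) = - 3 \left(-4 + W - g\right) \left(3 + g\right) = - 3 \left(3 + g\right) \left(-4 + W - g\right)$)
$z = 6 \sqrt{35}$ ($z = \sqrt{432 + \left(36 - 108 + 3 \left(-15\right)^{2} + 21 \left(-15\right) - 36 \left(-15\right)\right)} = \sqrt{432 + \left(36 - 108 + 3 \cdot 225 - 315 + 540\right)} = \sqrt{432 + \left(36 - 108 + 675 - 315 + 540\right)} = \sqrt{432 + 828} = \sqrt{1260} = 6 \sqrt{35} \approx 35.496$)
$z^{2} = \left(6 \sqrt{35}\right)^{2} = 1260$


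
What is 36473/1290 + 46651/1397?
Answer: 10102961/163830 ≈ 61.667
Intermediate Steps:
36473/1290 + 46651/1397 = 36473*(1/1290) + 46651*(1/1397) = 36473/1290 + 4241/127 = 10102961/163830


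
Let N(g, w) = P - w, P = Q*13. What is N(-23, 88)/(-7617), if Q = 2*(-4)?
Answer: 64/2539 ≈ 0.025207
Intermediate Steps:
Q = -8
P = -104 (P = -8*13 = -104)
N(g, w) = -104 - w
N(-23, 88)/(-7617) = (-104 - 1*88)/(-7617) = (-104 - 88)*(-1/7617) = -192*(-1/7617) = 64/2539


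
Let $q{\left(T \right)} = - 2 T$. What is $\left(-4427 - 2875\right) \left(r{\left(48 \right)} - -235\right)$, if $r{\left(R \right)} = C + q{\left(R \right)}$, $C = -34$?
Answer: $-766710$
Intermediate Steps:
$r{\left(R \right)} = -34 - 2 R$
$\left(-4427 - 2875\right) \left(r{\left(48 \right)} - -235\right) = \left(-4427 - 2875\right) \left(\left(-34 - 96\right) - -235\right) = - 7302 \left(\left(-34 - 96\right) + \left(-273 + 508\right)\right) = - 7302 \left(-130 + 235\right) = \left(-7302\right) 105 = -766710$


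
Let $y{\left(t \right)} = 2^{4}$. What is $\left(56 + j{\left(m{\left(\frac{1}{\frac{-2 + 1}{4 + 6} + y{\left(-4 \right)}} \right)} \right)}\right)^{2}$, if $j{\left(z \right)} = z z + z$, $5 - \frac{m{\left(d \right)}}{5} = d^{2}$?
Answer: $\frac{203022905001718678093156}{408485828788939521} \approx 4.9701 \cdot 10^{5}$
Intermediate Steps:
$y{\left(t \right)} = 16$
$m{\left(d \right)} = 25 - 5 d^{2}$
$j{\left(z \right)} = z + z^{2}$ ($j{\left(z \right)} = z^{2} + z = z + z^{2}$)
$\left(56 + j{\left(m{\left(\frac{1}{\frac{-2 + 1}{4 + 6} + y{\left(-4 \right)}} \right)} \right)}\right)^{2} = \left(56 + \left(25 - 5 \left(\frac{1}{\frac{-2 + 1}{4 + 6} + 16}\right)^{2}\right) \left(1 + \left(25 - 5 \left(\frac{1}{\frac{-2 + 1}{4 + 6} + 16}\right)^{2}\right)\right)\right)^{2} = \left(56 + \left(25 - 5 \left(\frac{1}{- \frac{1}{10} + 16}\right)^{2}\right) \left(1 + \left(25 - 5 \left(\frac{1}{- \frac{1}{10} + 16}\right)^{2}\right)\right)\right)^{2} = \left(56 + \left(25 - 5 \left(\frac{1}{\frac{159}{10}}\right)^{2}\right) \left(1 + \left(25 - 5 \left(\frac{1}{\frac{159}{10}}\right)^{2}\right)\right)\right)^{2} = \left(56 + \left(25 - 5 \left(\frac{10}{159}\right)^{2}\right) \left(1 + \left(25 - 5 \left(\frac{10}{159}\right)^{2}\right)\right)\right)^{2} = \left(56 + \left(25 - \frac{500}{25281}\right) \left(1 + \left(25 - \frac{500}{25281}\right)\right)\right)^{2} = \left(56 + \frac{631525 \left(1 + \frac{631525}{25281}\right)}{25281}\right)^{2} = \left(56 + \frac{631525}{25281} \cdot \frac{656806}{25281}\right)^{2} = \left(56 + \frac{414789409150}{639128961}\right)^{2} = \left(\frac{450580630966}{639128961}\right)^{2} = \frac{203022905001718678093156}{408485828788939521}$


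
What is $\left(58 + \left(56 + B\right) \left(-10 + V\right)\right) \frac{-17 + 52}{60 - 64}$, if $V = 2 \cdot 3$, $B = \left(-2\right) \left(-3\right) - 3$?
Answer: $\frac{3115}{2} \approx 1557.5$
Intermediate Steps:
$B = 3$ ($B = 6 - 3 = 3$)
$V = 6$
$\left(58 + \left(56 + B\right) \left(-10 + V\right)\right) \frac{-17 + 52}{60 - 64} = \left(58 + \left(56 + 3\right) \left(-10 + 6\right)\right) \frac{-17 + 52}{60 - 64} = \left(58 + 59 \left(-4\right)\right) \frac{35}{-4} = \left(58 - 236\right) 35 \left(- \frac{1}{4}\right) = \left(-178\right) \left(- \frac{35}{4}\right) = \frac{3115}{2}$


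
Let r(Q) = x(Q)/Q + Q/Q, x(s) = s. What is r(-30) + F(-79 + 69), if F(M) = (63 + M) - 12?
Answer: 43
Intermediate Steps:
F(M) = 51 + M
r(Q) = 2 (r(Q) = Q/Q + Q/Q = 1 + 1 = 2)
r(-30) + F(-79 + 69) = 2 + (51 + (-79 + 69)) = 2 + (51 - 10) = 2 + 41 = 43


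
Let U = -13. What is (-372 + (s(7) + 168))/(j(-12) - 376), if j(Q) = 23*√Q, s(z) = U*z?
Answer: 27730/36931 + 6785*I*√3/73862 ≈ 0.75086 + 0.15911*I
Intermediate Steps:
s(z) = -13*z
(-372 + (s(7) + 168))/(j(-12) - 376) = (-372 + (-13*7 + 168))/(23*√(-12) - 376) = (-372 + (-91 + 168))/(23*(2*I*√3) - 376) = (-372 + 77)/(46*I*√3 - 376) = -295/(-376 + 46*I*√3)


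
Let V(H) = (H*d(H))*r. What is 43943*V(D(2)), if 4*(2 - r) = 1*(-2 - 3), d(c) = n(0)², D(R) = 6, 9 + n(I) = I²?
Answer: 138815937/2 ≈ 6.9408e+7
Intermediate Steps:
n(I) = -9 + I²
d(c) = 81 (d(c) = (-9 + 0²)² = (-9 + 0)² = (-9)² = 81)
r = 13/4 (r = 2 - (-2 - 3)/4 = 2 - (-5)/4 = 2 - ¼*(-5) = 2 + 5/4 = 13/4 ≈ 3.2500)
V(H) = 1053*H/4 (V(H) = (H*81)*(13/4) = (81*H)*(13/4) = 1053*H/4)
43943*V(D(2)) = 43943*((1053/4)*6) = 43943*(3159/2) = 138815937/2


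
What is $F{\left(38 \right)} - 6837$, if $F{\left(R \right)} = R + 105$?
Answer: $-6694$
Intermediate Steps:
$F{\left(R \right)} = 105 + R$
$F{\left(38 \right)} - 6837 = \left(105 + 38\right) - 6837 = 143 - 6837 = -6694$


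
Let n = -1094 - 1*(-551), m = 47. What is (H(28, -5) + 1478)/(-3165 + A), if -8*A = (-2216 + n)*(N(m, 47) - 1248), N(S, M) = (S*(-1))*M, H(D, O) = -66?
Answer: -11296/9563183 ≈ -0.0011812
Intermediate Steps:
n = -543 (n = -1094 + 551 = -543)
N(S, M) = -M*S (N(S, M) = (-S)*M = -M*S)
A = -9537863/8 (A = -(-2216 - 543)*(-1*47*47 - 1248)/8 = -(-2759)*(-2209 - 1248)/8 = -(-2759)*(-3457)/8 = -⅛*9537863 = -9537863/8 ≈ -1.1922e+6)
(H(28, -5) + 1478)/(-3165 + A) = (-66 + 1478)/(-3165 - 9537863/8) = 1412/(-9563183/8) = 1412*(-8/9563183) = -11296/9563183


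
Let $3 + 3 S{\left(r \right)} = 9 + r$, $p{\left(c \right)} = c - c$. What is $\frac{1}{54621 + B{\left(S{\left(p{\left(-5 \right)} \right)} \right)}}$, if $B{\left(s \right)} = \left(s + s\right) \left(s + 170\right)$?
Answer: $\frac{1}{55309} \approx 1.808 \cdot 10^{-5}$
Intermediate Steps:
$p{\left(c \right)} = 0$
$S{\left(r \right)} = 2 + \frac{r}{3}$ ($S{\left(r \right)} = -1 + \frac{9 + r}{3} = -1 + \left(3 + \frac{r}{3}\right) = 2 + \frac{r}{3}$)
$B{\left(s \right)} = 2 s \left(170 + s\right)$
$\frac{1}{54621 + B{\left(S{\left(p{\left(-5 \right)} \right)} \right)}} = \frac{1}{54621 + 2 \left(2 + \frac{1}{3} \cdot 0\right) \left(170 + \left(2 + \frac{1}{3} \cdot 0\right)\right)} = \frac{1}{54621 + 2 \left(2 + 0\right) \left(170 + \left(2 + 0\right)\right)} = \frac{1}{54621 + 2 \cdot 2 \left(170 + 2\right)} = \frac{1}{54621 + 2 \cdot 2 \cdot 172} = \frac{1}{54621 + 688} = \frac{1}{55309}$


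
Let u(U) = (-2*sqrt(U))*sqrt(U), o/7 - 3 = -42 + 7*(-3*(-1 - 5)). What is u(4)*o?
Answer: -4872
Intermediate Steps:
o = 609 (o = 21 + 7*(-42 + 7*(-3*(-1 - 5))) = 21 + 7*(-42 + 7*(-3*(-6))) = 21 + 7*(-42 + 7*18) = 21 + 7*(-42 + 126) = 21 + 7*84 = 21 + 588 = 609)
u(U) = -2*U
u(4)*o = -2*4*609 = -8*609 = -4872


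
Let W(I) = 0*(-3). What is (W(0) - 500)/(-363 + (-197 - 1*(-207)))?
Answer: 500/353 ≈ 1.4164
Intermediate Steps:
W(I) = 0
(W(0) - 500)/(-363 + (-197 - 1*(-207))) = (0 - 500)/(-363 + (-197 - 1*(-207))) = -500/(-363 + (-197 + 207)) = -500/(-363 + 10) = -500/(-353) = -500*(-1/353) = 500/353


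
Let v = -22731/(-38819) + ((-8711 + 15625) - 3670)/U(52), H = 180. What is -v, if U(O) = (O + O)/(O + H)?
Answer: -3652231747/504647 ≈ -7237.2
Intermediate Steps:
U(O) = 2*O/(180 + O) (U(O) = (O + O)/(O + 180) = (2*O)/(180 + O) = 2*O/(180 + O))
v = 3652231747/504647 (v = -22731/(-38819) + ((-8711 + 15625) - 3670)/((2*52/(180 + 52))) = -22731*(-1/38819) + (6914 - 3670)/((2*52/232)) = 22731/38819 + 3244/((2*52*(1/232))) = 22731/38819 + 3244/(13/29) = 22731/38819 + 3244*(29/13) = 22731/38819 + 94076/13 = 3652231747/504647 ≈ 7237.2)
-v = -1*3652231747/504647 = -3652231747/504647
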